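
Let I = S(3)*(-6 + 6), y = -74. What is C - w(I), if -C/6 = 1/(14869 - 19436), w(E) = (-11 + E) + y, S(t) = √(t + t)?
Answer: 388201/4567 ≈ 85.001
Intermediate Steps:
S(t) = √2*√t (S(t) = √(2*t) = √2*√t)
I = 0 (I = (√2*√3)*(-6 + 6) = √6*0 = 0)
w(E) = -85 + E (w(E) = (-11 + E) - 74 = -85 + E)
C = 6/4567 (C = -6/(14869 - 19436) = -6/(-4567) = -6*(-1/4567) = 6/4567 ≈ 0.0013138)
C - w(I) = 6/4567 - (-85 + 0) = 6/4567 - 1*(-85) = 6/4567 + 85 = 388201/4567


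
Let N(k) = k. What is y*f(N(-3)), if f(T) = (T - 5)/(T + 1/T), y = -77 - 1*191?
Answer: -3216/5 ≈ -643.20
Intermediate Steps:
y = -268 (y = -77 - 191 = -268)
f(T) = (-5 + T)/(T + 1/T)
y*f(N(-3)) = -(-804)*(-5 - 3)/(1 + (-3)**2) = -(-804)*(-8)/(1 + 9) = -(-804)*(-8)/10 = -268*12/5 = -3216/5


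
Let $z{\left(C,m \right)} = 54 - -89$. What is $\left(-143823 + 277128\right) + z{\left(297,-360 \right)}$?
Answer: $133448$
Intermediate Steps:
$z{\left(C,m \right)} = 143$ ($z{\left(C,m \right)} = 54 + 89 = 143$)
$\left(-143823 + 277128\right) + z{\left(297,-360 \right)} = \left(-143823 + 277128\right) + 143 = 133305 + 143 = 133448$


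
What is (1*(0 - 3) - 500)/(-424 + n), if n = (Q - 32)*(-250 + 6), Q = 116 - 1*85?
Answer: 503/180 ≈ 2.7944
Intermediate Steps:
Q = 31 (Q = 116 - 85 = 31)
n = 244 (n = (31 - 32)*(-250 + 6) = -1*(-244) = 244)
(1*(0 - 3) - 500)/(-424 + n) = (1*(0 - 3) - 500)/(-424 + 244) = (1*(-3) - 500)/(-180) = (-3 - 500)*(-1/180) = -503*(-1/180) = 503/180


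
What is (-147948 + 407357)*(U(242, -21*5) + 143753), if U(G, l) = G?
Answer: 37353598955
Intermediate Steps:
(-147948 + 407357)*(U(242, -21*5) + 143753) = (-147948 + 407357)*(242 + 143753) = 259409*143995 = 37353598955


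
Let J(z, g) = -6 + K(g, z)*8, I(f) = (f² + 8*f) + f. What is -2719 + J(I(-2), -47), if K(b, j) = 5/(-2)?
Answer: -2745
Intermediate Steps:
K(b, j) = -5/2 (K(b, j) = 5*(-½) = -5/2)
I(f) = f² + 9*f
J(z, g) = -26 (J(z, g) = -6 - 5/2*8 = -6 - 20 = -26)
-2719 + J(I(-2), -47) = -2719 - 26 = -2745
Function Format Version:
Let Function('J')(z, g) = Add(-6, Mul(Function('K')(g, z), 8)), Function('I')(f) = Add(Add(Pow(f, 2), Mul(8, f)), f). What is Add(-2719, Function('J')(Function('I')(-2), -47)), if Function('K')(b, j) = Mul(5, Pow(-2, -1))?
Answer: -2745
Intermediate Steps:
Function('K')(b, j) = Rational(-5, 2) (Function('K')(b, j) = Mul(5, Rational(-1, 2)) = Rational(-5, 2))
Function('I')(f) = Add(Pow(f, 2), Mul(9, f))
Function('J')(z, g) = -26 (Function('J')(z, g) = Add(-6, Mul(Rational(-5, 2), 8)) = Add(-6, -20) = -26)
Add(-2719, Function('J')(Function('I')(-2), -47)) = Add(-2719, -26) = -2745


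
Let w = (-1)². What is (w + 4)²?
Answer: 25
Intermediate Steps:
w = 1
(w + 4)² = (1 + 4)² = 5² = 25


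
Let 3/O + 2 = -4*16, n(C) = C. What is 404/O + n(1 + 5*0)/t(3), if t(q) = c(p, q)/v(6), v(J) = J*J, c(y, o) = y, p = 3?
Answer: -8876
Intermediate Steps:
O = -1/22 (O = 3/(-2 - 4*16) = 3/(-2 - 64) = 3/(-66) = 3*(-1/66) = -1/22 ≈ -0.045455)
v(J) = J²
t(q) = 1/12 (t(q) = 3/(6²) = 3/36 = 3*(1/36) = 1/12)
404/O + n(1 + 5*0)/t(3) = 404/(-1/22) + (1 + 5*0)/(1/12) = 404*(-22) + (1 + 0)*12 = -8888 + 1*12 = -8888 + 12 = -8876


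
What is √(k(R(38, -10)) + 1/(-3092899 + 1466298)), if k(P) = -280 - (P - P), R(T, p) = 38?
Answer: I*√740832629322881/1626601 ≈ 16.733*I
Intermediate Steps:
k(P) = -280 (k(P) = -280 - 1*0 = -280 + 0 = -280)
√(k(R(38, -10)) + 1/(-3092899 + 1466298)) = √(-280 + 1/(-3092899 + 1466298)) = √(-280 + 1/(-1626601)) = √(-280 - 1/1626601) = √(-455448281/1626601) = I*√740832629322881/1626601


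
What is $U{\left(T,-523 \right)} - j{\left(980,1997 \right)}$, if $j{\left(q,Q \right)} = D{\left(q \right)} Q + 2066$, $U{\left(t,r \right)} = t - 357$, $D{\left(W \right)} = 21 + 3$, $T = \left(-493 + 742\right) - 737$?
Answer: $-50839$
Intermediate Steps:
$T = -488$ ($T = 249 - 737 = -488$)
$D{\left(W \right)} = 24$
$U{\left(t,r \right)} = -357 + t$
$j{\left(q,Q \right)} = 2066 + 24 Q$ ($j{\left(q,Q \right)} = 24 Q + 2066 = 2066 + 24 Q$)
$U{\left(T,-523 \right)} - j{\left(980,1997 \right)} = \left(-357 - 488\right) - \left(2066 + 24 \cdot 1997\right) = -845 - \left(2066 + 47928\right) = -845 - 49994 = -50839$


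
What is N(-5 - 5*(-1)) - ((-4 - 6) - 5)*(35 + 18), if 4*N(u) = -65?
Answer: 3115/4 ≈ 778.75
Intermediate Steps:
N(u) = -65/4 (N(u) = (1/4)*(-65) = -65/4)
N(-5 - 5*(-1)) - ((-4 - 6) - 5)*(35 + 18) = -65/4 - ((-4 - 6) - 5)*(35 + 18) = -65/4 - (-10 - 5)*53 = -65/4 - (-15)*53 = -65/4 - 1*(-795) = -65/4 + 795 = 3115/4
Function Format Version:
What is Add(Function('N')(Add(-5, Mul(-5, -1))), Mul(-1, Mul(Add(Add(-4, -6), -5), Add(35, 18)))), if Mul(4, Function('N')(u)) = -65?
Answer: Rational(3115, 4) ≈ 778.75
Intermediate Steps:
Function('N')(u) = Rational(-65, 4) (Function('N')(u) = Mul(Rational(1, 4), -65) = Rational(-65, 4))
Add(Function('N')(Add(-5, Mul(-5, -1))), Mul(-1, Mul(Add(Add(-4, -6), -5), Add(35, 18)))) = Add(Rational(-65, 4), Mul(-1, Mul(Add(Add(-4, -6), -5), Add(35, 18)))) = Add(Rational(-65, 4), Mul(-1, Mul(Add(-10, -5), 53))) = Add(Rational(-65, 4), Mul(-1, Mul(-15, 53))) = Add(Rational(-65, 4), Mul(-1, -795)) = Add(Rational(-65, 4), 795) = Rational(3115, 4)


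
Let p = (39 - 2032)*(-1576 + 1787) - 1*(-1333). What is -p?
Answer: 419190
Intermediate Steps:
p = -419190 (p = -1993*211 + 1333 = -420523 + 1333 = -419190)
-p = -1*(-419190) = 419190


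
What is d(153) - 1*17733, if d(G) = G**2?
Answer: 5676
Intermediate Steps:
d(153) - 1*17733 = 153**2 - 1*17733 = 23409 - 17733 = 5676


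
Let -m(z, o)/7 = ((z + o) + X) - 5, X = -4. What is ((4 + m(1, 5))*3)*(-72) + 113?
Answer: -5287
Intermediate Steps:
m(z, o) = 63 - 7*o - 7*z (m(z, o) = -7*(((z + o) - 4) - 5) = -7*(((o + z) - 4) - 5) = -7*((-4 + o + z) - 5) = -7*(-9 + o + z) = 63 - 7*o - 7*z)
((4 + m(1, 5))*3)*(-72) + 113 = ((4 + (63 - 7*5 - 7*1))*3)*(-72) + 113 = ((4 + (63 - 35 - 7))*3)*(-72) + 113 = ((4 + 21)*3)*(-72) + 113 = (25*3)*(-72) + 113 = 75*(-72) + 113 = -5400 + 113 = -5287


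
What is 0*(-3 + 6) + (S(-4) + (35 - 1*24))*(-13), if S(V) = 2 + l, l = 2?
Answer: -195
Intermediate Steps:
S(V) = 4 (S(V) = 2 + 2 = 4)
0*(-3 + 6) + (S(-4) + (35 - 1*24))*(-13) = 0*(-3 + 6) + (4 + (35 - 1*24))*(-13) = 0*3 + (4 + (35 - 24))*(-13) = 0 + (4 + 11)*(-13) = 0 + 15*(-13) = 0 - 195 = -195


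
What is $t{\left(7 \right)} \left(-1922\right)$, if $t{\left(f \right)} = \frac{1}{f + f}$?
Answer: $- \frac{961}{7} \approx -137.29$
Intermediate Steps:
$t{\left(f \right)} = \frac{1}{2 f}$
$t{\left(7 \right)} \left(-1922\right) = \frac{1}{2 \cdot 7} \left(-1922\right) = \frac{1}{2} \cdot \frac{1}{7} \left(-1922\right) = \frac{1}{14} \left(-1922\right) = - \frac{961}{7}$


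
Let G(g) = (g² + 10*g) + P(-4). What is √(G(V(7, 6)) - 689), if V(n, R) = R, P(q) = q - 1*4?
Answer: I*√601 ≈ 24.515*I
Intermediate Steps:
P(q) = -4 + q (P(q) = q - 4 = -4 + q)
G(g) = -8 + g² + 10*g (G(g) = (g² + 10*g) + (-4 - 4) = (g² + 10*g) - 8 = -8 + g² + 10*g)
√(G(V(7, 6)) - 689) = √((-8 + 6² + 10*6) - 689) = √((-8 + 36 + 60) - 689) = √(88 - 689) = √(-601) = I*√601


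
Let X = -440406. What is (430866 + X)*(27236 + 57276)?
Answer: -806244480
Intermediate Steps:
(430866 + X)*(27236 + 57276) = (430866 - 440406)*(27236 + 57276) = -9540*84512 = -806244480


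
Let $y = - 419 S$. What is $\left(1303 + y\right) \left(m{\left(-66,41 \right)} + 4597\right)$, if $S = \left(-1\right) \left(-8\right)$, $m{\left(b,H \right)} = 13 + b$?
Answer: $-9310656$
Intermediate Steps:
$S = 8$
$y = -3352$ ($y = \left(-419\right) 8 = -3352$)
$\left(1303 + y\right) \left(m{\left(-66,41 \right)} + 4597\right) = \left(1303 - 3352\right) \left(\left(13 - 66\right) + 4597\right) = - 2049 \left(-53 + 4597\right) = \left(-2049\right) 4544 = -9310656$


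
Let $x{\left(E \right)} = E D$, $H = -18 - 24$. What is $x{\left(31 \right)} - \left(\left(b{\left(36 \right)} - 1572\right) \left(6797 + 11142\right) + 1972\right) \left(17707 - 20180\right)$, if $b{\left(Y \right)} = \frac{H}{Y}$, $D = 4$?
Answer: $- \frac{418714483253}{6} \approx -6.9786 \cdot 10^{10}$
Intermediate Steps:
$H = -42$
$x{\left(E \right)} = 4 E$ ($x{\left(E \right)} = E 4 = 4 E$)
$b{\left(Y \right)} = - \frac{42}{Y}$
$x{\left(31 \right)} - \left(\left(b{\left(36 \right)} - 1572\right) \left(6797 + 11142\right) + 1972\right) \left(17707 - 20180\right) = 4 \cdot 31 - \left(\left(- \frac{42}{36} - 1572\right) \left(6797 + 11142\right) + 1972\right) \left(17707 - 20180\right) = 124 - \left(\left(\left(-42\right) \frac{1}{36} - 1572\right) 17939 + 1972\right) \left(-2473\right) = 124 - \left(\left(- \frac{7}{6} - 1572\right) 17939 + 1972\right) \left(-2473\right) = 124 - \left(\left(- \frac{9439}{6}\right) 17939 + 1972\right) \left(-2473\right) = 124 - \left(- \frac{169326221}{6} + 1972\right) \left(-2473\right) = 124 - \left(- \frac{169314389}{6}\right) \left(-2473\right) = 124 - \frac{418714483997}{6} = - \frac{418714483253}{6}$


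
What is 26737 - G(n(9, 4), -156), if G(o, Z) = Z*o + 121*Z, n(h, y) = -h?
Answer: 44209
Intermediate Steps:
G(o, Z) = 121*Z + Z*o
26737 - G(n(9, 4), -156) = 26737 - (-156)*(121 - 1*9) = 26737 - (-156)*(121 - 9) = 26737 - (-156)*112 = 26737 - 1*(-17472) = 26737 + 17472 = 44209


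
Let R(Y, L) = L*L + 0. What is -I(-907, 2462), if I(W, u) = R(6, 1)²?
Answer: -1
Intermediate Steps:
R(Y, L) = L² (R(Y, L) = L² + 0 = L²)
I(W, u) = 1 (I(W, u) = (1²)² = 1² = 1)
-I(-907, 2462) = -1*1 = -1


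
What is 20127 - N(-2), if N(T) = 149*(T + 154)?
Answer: -2521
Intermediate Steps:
N(T) = 22946 + 149*T (N(T) = 149*(154 + T) = 22946 + 149*T)
20127 - N(-2) = 20127 - (22946 + 149*(-2)) = 20127 - (22946 - 298) = 20127 - 1*22648 = 20127 - 22648 = -2521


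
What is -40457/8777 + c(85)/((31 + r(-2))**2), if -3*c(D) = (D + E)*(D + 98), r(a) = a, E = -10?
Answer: -74179112/7381457 ≈ -10.049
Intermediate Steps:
c(D) = -(-10 + D)*(98 + D)/3 (c(D) = -(D - 10)*(D + 98)/3 = -(-10 + D)*(98 + D)/3)
-40457/8777 + c(85)/((31 + r(-2))**2) = -40457/8777 + (980/3 - 88/3*85 - 1/3*85**2)/((31 - 2)**2) = -40457*1/8777 + (980/3 - 7480/3 - 1/3*7225)/(29**2) = -40457/8777 + (980/3 - 7480/3 - 7225/3)/841 = -40457/8777 - 4575*1/841 = -40457/8777 - 4575/841 = -74179112/7381457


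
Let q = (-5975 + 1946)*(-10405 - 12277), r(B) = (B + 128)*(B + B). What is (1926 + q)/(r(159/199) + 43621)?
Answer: 3619044466104/1735585879 ≈ 2085.2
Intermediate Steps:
r(B) = 2*B*(128 + B) (r(B) = (128 + B)*(2*B) = 2*B*(128 + B))
q = 91385778 (q = -4029*(-22682) = 91385778)
(1926 + q)/(r(159/199) + 43621) = (1926 + 91385778)/(2*(159/199)*(128 + 159/199) + 43621) = 91387704/(2*(159*(1/199))*(128 + 159*(1/199)) + 43621) = 91387704/(2*(159/199)*(128 + 159/199) + 43621) = 91387704/(2*(159/199)*(25631/199) + 43621) = 91387704/(8150658/39601 + 43621) = 91387704/(1735585879/39601) = 91387704*(39601/1735585879) = 3619044466104/1735585879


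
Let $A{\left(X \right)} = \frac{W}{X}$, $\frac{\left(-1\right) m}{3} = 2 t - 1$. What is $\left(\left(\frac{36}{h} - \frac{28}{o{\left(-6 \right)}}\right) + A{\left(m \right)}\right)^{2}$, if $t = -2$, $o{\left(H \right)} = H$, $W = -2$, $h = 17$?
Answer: $\frac{2876416}{65025} \approx 44.236$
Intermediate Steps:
$m = 15$ ($m = - 3 \left(2 \left(-2\right) - 1\right) = - 3 \left(-4 - 1\right) = \left(-3\right) \left(-5\right) = 15$)
$A{\left(X \right)} = - \frac{2}{X}$
$\left(\left(\frac{36}{h} - \frac{28}{o{\left(-6 \right)}}\right) + A{\left(m \right)}\right)^{2} = \left(\left(\frac{36}{17} - \frac{28}{-6}\right) - \frac{2}{15}\right)^{2} = \left(\left(36 \cdot \frac{1}{17} - - \frac{14}{3}\right) - \frac{2}{15}\right)^{2} = \left(\left(\frac{36}{17} + \frac{14}{3}\right) - \frac{2}{15}\right)^{2} = \left(\frac{346}{51} - \frac{2}{15}\right)^{2} = \left(\frac{1696}{255}\right)^{2} = \frac{2876416}{65025}$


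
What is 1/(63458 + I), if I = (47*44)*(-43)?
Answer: -1/25466 ≈ -3.9268e-5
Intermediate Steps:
I = -88924 (I = 2068*(-43) = -88924)
1/(63458 + I) = 1/(63458 - 88924) = 1/(-25466) = -1/25466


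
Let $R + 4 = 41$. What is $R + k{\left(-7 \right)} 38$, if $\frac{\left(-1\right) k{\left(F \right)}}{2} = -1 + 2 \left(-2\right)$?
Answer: $417$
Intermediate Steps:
$R = 37$ ($R = -4 + 41 = 37$)
$k{\left(F \right)} = 10$ ($k{\left(F \right)} = - 2 \left(-1 + 2 \left(-2\right)\right) = - 2 \left(-1 - 4\right) = \left(-2\right) \left(-5\right) = 10$)
$R + k{\left(-7 \right)} 38 = 37 + 10 \cdot 38 = 37 + 380 = 417$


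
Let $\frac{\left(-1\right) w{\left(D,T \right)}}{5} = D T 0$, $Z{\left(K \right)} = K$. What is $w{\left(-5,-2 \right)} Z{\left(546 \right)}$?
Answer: $0$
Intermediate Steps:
$w{\left(D,T \right)} = 0$ ($w{\left(D,T \right)} = - 5 D T 0 = \left(-5\right) 0 = 0$)
$w{\left(-5,-2 \right)} Z{\left(546 \right)} = 0 \cdot 546 = 0$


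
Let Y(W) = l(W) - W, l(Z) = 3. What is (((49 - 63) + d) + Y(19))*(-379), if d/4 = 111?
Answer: -156906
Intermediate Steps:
d = 444 (d = 4*111 = 444)
Y(W) = 3 - W
(((49 - 63) + d) + Y(19))*(-379) = (((49 - 63) + 444) + (3 - 1*19))*(-379) = ((-14 + 444) + (3 - 19))*(-379) = (430 - 16)*(-379) = 414*(-379) = -156906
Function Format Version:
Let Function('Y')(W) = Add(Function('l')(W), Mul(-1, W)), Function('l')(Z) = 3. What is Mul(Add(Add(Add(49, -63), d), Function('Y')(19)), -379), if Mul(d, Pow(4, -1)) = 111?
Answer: -156906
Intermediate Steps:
d = 444 (d = Mul(4, 111) = 444)
Function('Y')(W) = Add(3, Mul(-1, W))
Mul(Add(Add(Add(49, -63), d), Function('Y')(19)), -379) = Mul(Add(Add(Add(49, -63), 444), Add(3, Mul(-1, 19))), -379) = Mul(Add(Add(-14, 444), Add(3, -19)), -379) = Mul(Add(430, -16), -379) = Mul(414, -379) = -156906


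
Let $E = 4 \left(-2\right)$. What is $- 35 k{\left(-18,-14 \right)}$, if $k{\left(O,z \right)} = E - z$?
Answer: $-210$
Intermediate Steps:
$E = -8$
$k{\left(O,z \right)} = -8 - z$
$- 35 k{\left(-18,-14 \right)} = - 35 \left(-8 - -14\right) = - 35 \left(-8 + 14\right) = \left(-35\right) 6 = -210$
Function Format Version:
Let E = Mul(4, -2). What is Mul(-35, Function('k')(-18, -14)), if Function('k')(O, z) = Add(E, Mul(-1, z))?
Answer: -210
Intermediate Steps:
E = -8
Function('k')(O, z) = Add(-8, Mul(-1, z))
Mul(-35, Function('k')(-18, -14)) = Mul(-35, Add(-8, Mul(-1, -14))) = Mul(-35, Add(-8, 14)) = Mul(-35, 6) = -210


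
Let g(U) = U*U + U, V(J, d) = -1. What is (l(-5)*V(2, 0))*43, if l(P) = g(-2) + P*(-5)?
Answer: -1161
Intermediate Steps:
g(U) = U + U**2 (g(U) = U**2 + U = U + U**2)
l(P) = 2 - 5*P (l(P) = -2*(1 - 2) + P*(-5) = -2*(-1) - 5*P = 2 - 5*P)
(l(-5)*V(2, 0))*43 = ((2 - 5*(-5))*(-1))*43 = ((2 + 25)*(-1))*43 = (27*(-1))*43 = -27*43 = -1161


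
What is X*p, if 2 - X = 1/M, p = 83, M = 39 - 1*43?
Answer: 747/4 ≈ 186.75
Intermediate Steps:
M = -4 (M = 39 - 43 = -4)
X = 9/4 (X = 2 - 1/(-4) = 2 - 1*(-¼) = 2 + ¼ = 9/4 ≈ 2.2500)
X*p = (9/4)*83 = 747/4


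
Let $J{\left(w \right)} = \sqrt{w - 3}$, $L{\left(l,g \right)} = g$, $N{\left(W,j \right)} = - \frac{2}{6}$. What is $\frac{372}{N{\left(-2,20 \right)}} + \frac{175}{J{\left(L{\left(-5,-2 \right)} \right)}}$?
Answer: $-1116 - 35 i \sqrt{5} \approx -1116.0 - 78.262 i$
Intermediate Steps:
$N{\left(W,j \right)} = - \frac{1}{3}$ ($N{\left(W,j \right)} = \left(-2\right) \frac{1}{6} = - \frac{1}{3}$)
$J{\left(w \right)} = \sqrt{-3 + w}$
$\frac{372}{N{\left(-2,20 \right)}} + \frac{175}{J{\left(L{\left(-5,-2 \right)} \right)}} = \frac{372}{- \frac{1}{3}} + \frac{175}{\sqrt{-3 - 2}} = 372 \left(-3\right) + \frac{175}{\sqrt{-5}} = -1116 + \frac{175}{i \sqrt{5}} = -1116 + 175 \left(- \frac{i \sqrt{5}}{5}\right) = -1116 - 35 i \sqrt{5}$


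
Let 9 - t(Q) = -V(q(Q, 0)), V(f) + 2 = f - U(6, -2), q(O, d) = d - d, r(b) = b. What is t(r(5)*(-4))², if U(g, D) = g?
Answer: 1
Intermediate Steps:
q(O, d) = 0
V(f) = -8 + f (V(f) = -2 + (f - 1*6) = -2 + (f - 6) = -2 + (-6 + f) = -8 + f)
t(Q) = 1 (t(Q) = 9 - (-1)*(-8 + 0) = 9 - (-1)*(-8) = 9 - 1*8 = 9 - 8 = 1)
t(r(5)*(-4))² = 1² = 1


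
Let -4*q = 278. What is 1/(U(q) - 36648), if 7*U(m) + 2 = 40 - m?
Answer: -14/512857 ≈ -2.7298e-5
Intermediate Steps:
q = -139/2 (q = -1/4*278 = -139/2 ≈ -69.500)
U(m) = 38/7 - m/7 (U(m) = -2/7 + (40 - m)/7 = -2/7 + (40/7 - m/7) = 38/7 - m/7)
1/(U(q) - 36648) = 1/((38/7 - 1/7*(-139/2)) - 36648) = 1/((38/7 + 139/14) - 36648) = 1/(215/14 - 36648) = 1/(-512857/14) = -14/512857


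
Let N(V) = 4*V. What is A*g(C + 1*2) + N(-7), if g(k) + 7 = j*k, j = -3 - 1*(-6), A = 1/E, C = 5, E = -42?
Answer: -85/3 ≈ -28.333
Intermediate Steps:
A = -1/42 (A = 1/(-42) = -1/42 ≈ -0.023810)
j = 3 (j = -3 + 6 = 3)
g(k) = -7 + 3*k
A*g(C + 1*2) + N(-7) = -(-7 + 3*(5 + 1*2))/42 + 4*(-7) = -(-7 + 3*(5 + 2))/42 - 28 = -(-7 + 3*7)/42 - 28 = -(-7 + 21)/42 - 28 = -1/42*14 - 28 = -1/3 - 28 = -85/3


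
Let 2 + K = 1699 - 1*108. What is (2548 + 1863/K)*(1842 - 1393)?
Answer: 1818735115/1589 ≈ 1.1446e+6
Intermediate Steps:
K = 1589 (K = -2 + (1699 - 1*108) = -2 + (1699 - 108) = -2 + 1591 = 1589)
(2548 + 1863/K)*(1842 - 1393) = (2548 + 1863/1589)*(1842 - 1393) = (2548 + 1863*(1/1589))*449 = (2548 + 1863/1589)*449 = (4050635/1589)*449 = 1818735115/1589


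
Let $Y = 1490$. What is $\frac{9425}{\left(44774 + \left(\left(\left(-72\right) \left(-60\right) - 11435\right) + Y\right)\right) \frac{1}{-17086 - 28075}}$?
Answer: $- \frac{425642425}{39149} \approx -10872.0$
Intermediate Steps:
$\frac{9425}{\left(44774 + \left(\left(\left(-72\right) \left(-60\right) - 11435\right) + Y\right)\right) \frac{1}{-17086 - 28075}} = \frac{9425}{\left(44774 + \left(\left(\left(-72\right) \left(-60\right) - 11435\right) + 1490\right)\right) \frac{1}{-17086 - 28075}} = \frac{9425}{\left(44774 + \left(\left(4320 - 11435\right) + 1490\right)\right) \frac{1}{-45161}} = \frac{9425}{\left(44774 + \left(-7115 + 1490\right)\right) \left(- \frac{1}{45161}\right)} = \frac{9425}{\left(44774 - 5625\right) \left(- \frac{1}{45161}\right)} = \frac{9425}{39149 \left(- \frac{1}{45161}\right)} = \frac{9425}{- \frac{39149}{45161}} = 9425 \left(- \frac{45161}{39149}\right) = - \frac{425642425}{39149}$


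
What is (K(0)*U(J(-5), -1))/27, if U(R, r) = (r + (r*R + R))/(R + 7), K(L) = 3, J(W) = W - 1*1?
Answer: -1/9 ≈ -0.11111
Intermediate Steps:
J(W) = -1 + W (J(W) = W - 1 = -1 + W)
U(R, r) = (R + r + R*r)/(7 + R) (U(R, r) = (r + (R*r + R))/(7 + R) = (r + (R + R*r))/(7 + R) = (R + r + R*r)/(7 + R))
(K(0)*U(J(-5), -1))/27 = (3*(((-1 - 5) - 1 + (-1 - 5)*(-1))/(7 + (-1 - 5))))/27 = (3*((-6 - 1 - 6*(-1))/(7 - 6)))*(1/27) = (3*((-6 - 1 + 6)/1))*(1/27) = (3*(1*(-1)))*(1/27) = (3*(-1))*(1/27) = -3*1/27 = -1/9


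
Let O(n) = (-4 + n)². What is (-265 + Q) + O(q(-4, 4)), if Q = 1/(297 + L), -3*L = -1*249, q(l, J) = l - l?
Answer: -94619/380 ≈ -249.00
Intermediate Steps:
q(l, J) = 0
L = 83 (L = -(-1)*249/3 = -⅓*(-249) = 83)
Q = 1/380 (Q = 1/(297 + 83) = 1/380 ≈ 0.0026316)
(-265 + Q) + O(q(-4, 4)) = (-265 + 1/380) + (-4 + 0)² = -100699/380 + (-4)² = -100699/380 + 16 = -94619/380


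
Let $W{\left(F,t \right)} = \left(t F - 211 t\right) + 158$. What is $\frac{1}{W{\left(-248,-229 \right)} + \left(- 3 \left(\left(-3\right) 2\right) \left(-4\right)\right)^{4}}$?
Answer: $\frac{1}{26979125} \approx 3.7066 \cdot 10^{-8}$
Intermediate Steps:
$W{\left(F,t \right)} = 158 - 211 t + F t$ ($W{\left(F,t \right)} = \left(F t - 211 t\right) + 158 = \left(- 211 t + F t\right) + 158 = 158 - 211 t + F t$)
$\frac{1}{W{\left(-248,-229 \right)} + \left(- 3 \left(\left(-3\right) 2\right) \left(-4\right)\right)^{4}} = \frac{1}{\left(158 - -48319 - -56792\right) + \left(- 3 \left(\left(-3\right) 2\right) \left(-4\right)\right)^{4}} = \frac{1}{\left(158 + 48319 + 56792\right) + \left(\left(-3\right) \left(-6\right) \left(-4\right)\right)^{4}} = \frac{1}{105269 + \left(18 \left(-4\right)\right)^{4}} = \frac{1}{105269 + \left(-72\right)^{4}} = \frac{1}{105269 + 26873856} = \frac{1}{26979125}$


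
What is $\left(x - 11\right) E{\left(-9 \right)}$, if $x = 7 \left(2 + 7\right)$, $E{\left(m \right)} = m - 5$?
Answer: $-728$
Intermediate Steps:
$E{\left(m \right)} = -5 + m$ ($E{\left(m \right)} = m - 5 = -5 + m$)
$x = 63$ ($x = 7 \cdot 9 = 63$)
$\left(x - 11\right) E{\left(-9 \right)} = \left(63 - 11\right) \left(-5 - 9\right) = 52 \left(-14\right) = -728$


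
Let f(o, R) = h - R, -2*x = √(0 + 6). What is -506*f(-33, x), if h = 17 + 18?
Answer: -17710 - 253*√6 ≈ -18330.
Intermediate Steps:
x = -√6/2 (x = -√(0 + 6)/2 = -√6/2 ≈ -1.2247)
h = 35
f(o, R) = 35 - R
-506*f(-33, x) = -506*(35 - (-1)*√6/2) = -506*(35 + √6/2) = -17710 - 253*√6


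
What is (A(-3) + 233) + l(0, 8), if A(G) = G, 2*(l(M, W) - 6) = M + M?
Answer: 236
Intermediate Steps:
l(M, W) = 6 + M (l(M, W) = 6 + (M + M)/2 = 6 + (2*M)/2 = 6 + M)
(A(-3) + 233) + l(0, 8) = (-3 + 233) + (6 + 0) = 230 + 6 = 236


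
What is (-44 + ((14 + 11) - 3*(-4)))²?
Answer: 49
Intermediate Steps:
(-44 + ((14 + 11) - 3*(-4)))² = (-44 + (25 + 12))² = (-44 + 37)² = (-7)² = 49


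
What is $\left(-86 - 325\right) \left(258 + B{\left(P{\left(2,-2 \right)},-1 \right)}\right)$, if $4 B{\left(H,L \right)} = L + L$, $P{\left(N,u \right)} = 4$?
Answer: $- \frac{211665}{2} \approx -1.0583 \cdot 10^{5}$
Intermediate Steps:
$B{\left(H,L \right)} = \frac{L}{2}$ ($B{\left(H,L \right)} = \frac{L + L}{4} = \frac{2 L}{4} = \frac{L}{2}$)
$\left(-86 - 325\right) \left(258 + B{\left(P{\left(2,-2 \right)},-1 \right)}\right) = \left(-86 - 325\right) \left(258 + \frac{1}{2} \left(-1\right)\right) = - 411 \left(258 - \frac{1}{2}\right) = \left(-411\right) \frac{515}{2} = - \frac{211665}{2}$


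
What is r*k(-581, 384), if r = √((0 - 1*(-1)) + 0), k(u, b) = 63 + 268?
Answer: 331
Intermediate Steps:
k(u, b) = 331
r = 1 (r = √((0 + 1) + 0) = √(1 + 0) = √1 = 1)
r*k(-581, 384) = 1*331 = 331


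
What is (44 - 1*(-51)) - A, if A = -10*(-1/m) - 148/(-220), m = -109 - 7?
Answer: 301179/3190 ≈ 94.413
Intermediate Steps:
m = -116
A = 1871/3190 (A = -10/((-1*(-116))) - 148/(-220) = -10/116 - 148*(-1/220) = -10*1/116 + 37/55 = -5/58 + 37/55 = 1871/3190 ≈ 0.58652)
(44 - 1*(-51)) - A = (44 - 1*(-51)) - 1*1871/3190 = (44 + 51) - 1871/3190 = 95 - 1871/3190 = 301179/3190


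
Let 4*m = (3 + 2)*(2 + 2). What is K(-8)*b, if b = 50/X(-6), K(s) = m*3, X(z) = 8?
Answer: 375/4 ≈ 93.750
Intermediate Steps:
m = 5 (m = ((3 + 2)*(2 + 2))/4 = (5*4)/4 = (¼)*20 = 5)
K(s) = 15 (K(s) = 5*3 = 15)
b = 25/4 (b = 50/8 = 50*(⅛) = 25/4 ≈ 6.2500)
K(-8)*b = 15*(25/4) = 375/4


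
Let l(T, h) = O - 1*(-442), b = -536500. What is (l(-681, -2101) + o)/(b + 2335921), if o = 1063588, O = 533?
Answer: 1064563/1799421 ≈ 0.59161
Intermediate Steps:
l(T, h) = 975 (l(T, h) = 533 - 1*(-442) = 533 + 442 = 975)
(l(-681, -2101) + o)/(b + 2335921) = (975 + 1063588)/(-536500 + 2335921) = 1064563/1799421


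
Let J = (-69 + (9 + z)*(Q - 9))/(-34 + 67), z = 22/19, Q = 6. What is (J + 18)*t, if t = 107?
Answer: 335124/209 ≈ 1603.5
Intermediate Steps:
z = 22/19 (z = 22*(1/19) = 22/19 ≈ 1.1579)
J = -630/209 (J = (-69 + (9 + 22/19)*(6 - 9))/(-34 + 67) = (-69 + (193/19)*(-3))/33 = (-69 - 579/19)*(1/33) = -1890/19*1/33 = -630/209 ≈ -3.0144)
(J + 18)*t = (-630/209 + 18)*107 = (3132/209)*107 = 335124/209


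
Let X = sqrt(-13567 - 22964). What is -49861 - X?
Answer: -49861 - 9*I*sqrt(451) ≈ -49861.0 - 191.13*I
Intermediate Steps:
X = 9*I*sqrt(451) (X = sqrt(-36531) = 9*I*sqrt(451) ≈ 191.13*I)
-49861 - X = -49861 - 9*I*sqrt(451)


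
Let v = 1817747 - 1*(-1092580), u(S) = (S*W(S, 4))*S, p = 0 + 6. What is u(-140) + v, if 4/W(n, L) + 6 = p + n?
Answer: 2909767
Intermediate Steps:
p = 6
W(n, L) = 4/n (W(n, L) = 4/(-6 + (6 + n)) = 4/n)
u(S) = 4*S (u(S) = (S*(4/S))*S = 4*S)
v = 2910327 (v = 1817747 + 1092580 = 2910327)
u(-140) + v = 4*(-140) + 2910327 = -560 + 2910327 = 2909767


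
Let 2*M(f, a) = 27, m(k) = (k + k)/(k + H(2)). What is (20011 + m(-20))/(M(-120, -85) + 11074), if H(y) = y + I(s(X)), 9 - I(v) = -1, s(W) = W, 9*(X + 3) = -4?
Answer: 40032/22175 ≈ 1.8053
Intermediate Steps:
X = -31/9 (X = -3 + (⅑)*(-4) = -3 - 4/9 = -31/9 ≈ -3.4444)
I(v) = 10 (I(v) = 9 - 1*(-1) = 9 + 1 = 10)
H(y) = 10 + y (H(y) = y + 10 = 10 + y)
m(k) = 2*k/(12 + k) (m(k) = (k + k)/(k + (10 + 2)) = (2*k)/(k + 12) = (2*k)/(12 + k) = 2*k/(12 + k))
M(f, a) = 27/2 (M(f, a) = (½)*27 = 27/2)
(20011 + m(-20))/(M(-120, -85) + 11074) = (20011 + 2*(-20)/(12 - 20))/(27/2 + 11074) = (20011 + 2*(-20)/(-8))/(22175/2) = (20011 + 2*(-20)*(-⅛))*(2/22175) = (20011 + 5)*(2/22175) = 20016*(2/22175) = 40032/22175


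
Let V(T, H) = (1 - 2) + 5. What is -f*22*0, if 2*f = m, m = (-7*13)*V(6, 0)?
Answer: 0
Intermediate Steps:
V(T, H) = 4 (V(T, H) = -1 + 5 = 4)
m = -364 (m = -7*13*4 = -91*4 = -364)
f = -182 (f = (½)*(-364) = -182)
-f*22*0 = -(-182)*22*0 = -(-182)*0 = -1*0 = 0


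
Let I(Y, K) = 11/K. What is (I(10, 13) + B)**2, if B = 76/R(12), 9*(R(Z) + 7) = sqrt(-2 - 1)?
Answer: (-30063*sqrt(3) + 11203873*I)/(169*(21*sqrt(3) + 661*I)) ≈ 99.967 + 5.967*I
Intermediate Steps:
R(Z) = -7 + I*sqrt(3)/9 (R(Z) = -7 + sqrt(-2 - 1)/9 = -7 + sqrt(-3)/9 = -7 + (I*sqrt(3))/9 = -7 + I*sqrt(3)/9)
B = 76/(-7 + I*sqrt(3)/9) ≈ -10.849 - 0.29827*I
(I(10, 13) + B)**2 = (11/13 + (-3591/331 - 57*I*sqrt(3)/331))**2 = (-43042/4303 - 57*I*sqrt(3)/331)**2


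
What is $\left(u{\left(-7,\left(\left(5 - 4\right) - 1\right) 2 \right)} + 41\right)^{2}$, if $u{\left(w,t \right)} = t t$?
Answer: $1681$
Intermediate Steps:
$u{\left(w,t \right)} = t^{2}$
$\left(u{\left(-7,\left(\left(5 - 4\right) - 1\right) 2 \right)} + 41\right)^{2} = \left(\left(\left(\left(5 - 4\right) - 1\right) 2\right)^{2} + 41\right)^{2} = \left(\left(\left(1 - 1\right) 2\right)^{2} + 41\right)^{2} = \left(\left(0 \cdot 2\right)^{2} + 41\right)^{2} = \left(0^{2} + 41\right)^{2} = \left(0 + 41\right)^{2} = 41^{2} = 1681$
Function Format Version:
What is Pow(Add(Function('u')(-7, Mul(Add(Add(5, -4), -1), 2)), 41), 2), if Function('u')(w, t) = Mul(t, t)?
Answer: 1681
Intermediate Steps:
Function('u')(w, t) = Pow(t, 2)
Pow(Add(Function('u')(-7, Mul(Add(Add(5, -4), -1), 2)), 41), 2) = Pow(Add(Pow(Mul(Add(Add(5, -4), -1), 2), 2), 41), 2) = Pow(Add(Pow(Mul(Add(1, -1), 2), 2), 41), 2) = Pow(Add(Pow(Mul(0, 2), 2), 41), 2) = Pow(Add(Pow(0, 2), 41), 2) = Pow(Add(0, 41), 2) = Pow(41, 2) = 1681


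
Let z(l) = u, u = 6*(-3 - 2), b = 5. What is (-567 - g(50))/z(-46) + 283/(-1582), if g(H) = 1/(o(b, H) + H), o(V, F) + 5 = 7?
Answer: 4620379/246792 ≈ 18.722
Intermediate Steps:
o(V, F) = 2 (o(V, F) = -5 + 7 = 2)
u = -30 (u = 6*(-5) = -30)
g(H) = 1/(2 + H)
z(l) = -30
(-567 - g(50))/z(-46) + 283/(-1582) = (-567 - 1/(2 + 50))/(-30) + 283/(-1582) = (-567 - 1/52)*(-1/30) + 283*(-1/1582) = (-567 - 1*1/52)*(-1/30) - 283/1582 = (-567 - 1/52)*(-1/30) - 283/1582 = -29485/52*(-1/30) - 283/1582 = 5897/312 - 283/1582 = 4620379/246792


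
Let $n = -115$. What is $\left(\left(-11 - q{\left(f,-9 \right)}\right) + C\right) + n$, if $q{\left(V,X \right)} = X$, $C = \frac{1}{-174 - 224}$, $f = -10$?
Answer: $- \frac{46567}{398} \approx -117.0$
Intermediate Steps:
$C = - \frac{1}{398}$ ($C = \frac{1}{-174 - 224} = \frac{1}{-398} = - \frac{1}{398} \approx -0.0025126$)
$\left(\left(-11 - q{\left(f,-9 \right)}\right) + C\right) + n = \left(\left(-11 - -9\right) - \frac{1}{398}\right) - 115 = \left(\left(-11 + 9\right) - \frac{1}{398}\right) - 115 = \left(-2 - \frac{1}{398}\right) - 115 = - \frac{797}{398} - 115 = - \frac{46567}{398}$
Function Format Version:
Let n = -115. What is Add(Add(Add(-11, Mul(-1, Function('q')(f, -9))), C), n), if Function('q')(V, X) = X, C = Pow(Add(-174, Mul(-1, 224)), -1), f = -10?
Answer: Rational(-46567, 398) ≈ -117.00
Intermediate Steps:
C = Rational(-1, 398) (C = Pow(Add(-174, -224), -1) = Pow(-398, -1) = Rational(-1, 398) ≈ -0.0025126)
Add(Add(Add(-11, Mul(-1, Function('q')(f, -9))), C), n) = Add(Add(Add(-11, Mul(-1, -9)), Rational(-1, 398)), -115) = Add(Add(Add(-11, 9), Rational(-1, 398)), -115) = Add(Add(-2, Rational(-1, 398)), -115) = Add(Rational(-797, 398), -115) = Rational(-46567, 398)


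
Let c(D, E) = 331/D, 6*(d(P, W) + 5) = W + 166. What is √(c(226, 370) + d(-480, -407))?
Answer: I*√5022285/339 ≈ 6.6108*I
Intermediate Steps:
d(P, W) = 68/3 + W/6 (d(P, W) = -5 + (W + 166)/6 = -5 + (166 + W)/6 = -5 + (83/3 + W/6) = 68/3 + W/6)
√(c(226, 370) + d(-480, -407)) = √(331/226 + (68/3 + (⅙)*(-407))) = √(331*(1/226) + (68/3 - 407/6)) = √(331/226 - 271/6) = √(-14815/339) = I*√5022285/339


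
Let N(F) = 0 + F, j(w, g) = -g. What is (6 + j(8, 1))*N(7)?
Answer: 35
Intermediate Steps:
N(F) = F
(6 + j(8, 1))*N(7) = (6 - 1*1)*7 = (6 - 1)*7 = 5*7 = 35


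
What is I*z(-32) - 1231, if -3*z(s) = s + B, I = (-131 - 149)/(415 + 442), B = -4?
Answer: -1058327/857 ≈ -1234.9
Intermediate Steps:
I = -280/857 ≈ -0.32672
z(s) = 4/3 - s/3 (z(s) = -(s - 4)/3 = -(-4 + s)/3 = 4/3 - s/3)
I*z(-32) - 1231 = -280*(4/3 - ⅓*(-32))/857 - 1231 = -280*(4/3 + 32/3)/857 - 1231 = -280/857*12 - 1231 = -3360/857 - 1231 = -1058327/857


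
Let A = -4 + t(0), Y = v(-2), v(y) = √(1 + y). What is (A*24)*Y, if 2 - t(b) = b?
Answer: -48*I ≈ -48.0*I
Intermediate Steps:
t(b) = 2 - b
Y = I (Y = √(1 - 2) = √(-1) = I ≈ 1.0*I)
A = -2 (A = -4 + (2 - 1*0) = -4 + (2 + 0) = -4 + 2 = -2)
(A*24)*Y = (-2*24)*I = -48*I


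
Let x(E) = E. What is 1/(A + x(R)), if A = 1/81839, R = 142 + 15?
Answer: 81839/12848724 ≈ 0.0063694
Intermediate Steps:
R = 157
A = 1/81839 ≈ 1.2219e-5
1/(A + x(R)) = 1/(1/81839 + 157) = 1/(12848724/81839) = 81839/12848724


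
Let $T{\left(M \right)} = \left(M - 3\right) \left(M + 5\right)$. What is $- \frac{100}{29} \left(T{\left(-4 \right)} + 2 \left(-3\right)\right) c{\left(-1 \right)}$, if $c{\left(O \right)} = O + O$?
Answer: $- \frac{2600}{29} \approx -89.655$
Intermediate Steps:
$c{\left(O \right)} = 2 O$
$T{\left(M \right)} = \left(-3 + M\right) \left(5 + M\right)$
$- \frac{100}{29} \left(T{\left(-4 \right)} + 2 \left(-3\right)\right) c{\left(-1 \right)} = - \frac{100}{29} \left(\left(-15 + \left(-4\right)^{2} + 2 \left(-4\right)\right) + 2 \left(-3\right)\right) 2 \left(-1\right) = \left(-100\right) \frac{1}{29} \left(\left(-15 + 16 - 8\right) - 6\right) \left(-2\right) = - \frac{100 \left(-7 - 6\right)}{29} \left(-2\right) = \left(- \frac{100}{29}\right) \left(-13\right) \left(-2\right) = \frac{1300}{29} \left(-2\right) = - \frac{2600}{29}$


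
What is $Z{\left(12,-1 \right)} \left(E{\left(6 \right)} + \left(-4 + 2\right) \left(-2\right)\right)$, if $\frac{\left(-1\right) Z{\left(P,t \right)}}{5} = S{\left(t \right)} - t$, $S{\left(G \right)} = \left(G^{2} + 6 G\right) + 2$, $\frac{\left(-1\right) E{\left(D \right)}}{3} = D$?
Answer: $-140$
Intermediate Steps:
$E{\left(D \right)} = - 3 D$
$S{\left(G \right)} = 2 + G^{2} + 6 G$
$Z{\left(P,t \right)} = -10 - 25 t - 5 t^{2}$ ($Z{\left(P,t \right)} = - 5 \left(\left(2 + t^{2} + 6 t\right) - t\right) = - 5 \left(2 + t^{2} + 5 t\right) = -10 - 25 t - 5 t^{2}$)
$Z{\left(12,-1 \right)} \left(E{\left(6 \right)} + \left(-4 + 2\right) \left(-2\right)\right) = \left(-10 - -25 - 5 \left(-1\right)^{2}\right) \left(\left(-3\right) 6 + \left(-4 + 2\right) \left(-2\right)\right) = \left(-10 + 25 - 5\right) \left(-18 - -4\right) = \left(-10 + 25 - 5\right) \left(-18 + 4\right) = 10 \left(-14\right) = -140$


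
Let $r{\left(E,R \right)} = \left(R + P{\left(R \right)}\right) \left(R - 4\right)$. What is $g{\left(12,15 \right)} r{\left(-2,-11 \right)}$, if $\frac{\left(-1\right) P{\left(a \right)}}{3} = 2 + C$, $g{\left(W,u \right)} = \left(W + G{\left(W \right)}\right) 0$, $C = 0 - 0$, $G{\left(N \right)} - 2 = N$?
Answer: $0$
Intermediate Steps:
$G{\left(N \right)} = 2 + N$
$C = 0$ ($C = 0 + 0 = 0$)
$g{\left(W,u \right)} = 0$ ($g{\left(W,u \right)} = \left(W + \left(2 + W\right)\right) 0 = \left(2 + 2 W\right) 0 = 0$)
$P{\left(a \right)} = -6$ ($P{\left(a \right)} = - 3 \left(2 + 0\right) = \left(-3\right) 2 = -6$)
$r{\left(E,R \right)} = \left(-6 + R\right) \left(-4 + R\right)$ ($r{\left(E,R \right)} = \left(R - 6\right) \left(R - 4\right) = \left(-6 + R\right) \left(-4 + R\right)$)
$g{\left(12,15 \right)} r{\left(-2,-11 \right)} = 0 \left(24 + \left(-11\right)^{2} - -110\right) = 0 \left(24 + 121 + 110\right) = 0 \cdot 255 = 0$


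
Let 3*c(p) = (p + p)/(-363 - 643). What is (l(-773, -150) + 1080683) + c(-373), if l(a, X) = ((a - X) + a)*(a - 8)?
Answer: 3275977504/1509 ≈ 2.1710e+6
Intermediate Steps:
c(p) = -p/1509 (c(p) = ((p + p)/(-363 - 643))/3 = ((2*p)/(-1006))/3 = ((2*p)*(-1/1006))/3 = (-p/503)/3 = -p/1509)
l(a, X) = (-8 + a)*(-X + 2*a) (l(a, X) = (-X + 2*a)*(-8 + a) = (-8 + a)*(-X + 2*a))
(l(-773, -150) + 1080683) + c(-373) = ((-16*(-773) + 2*(-773)² + 8*(-150) - 1*(-150)*(-773)) + 1080683) - 1/1509*(-373) = ((12368 + 2*597529 - 1200 - 115950) + 1080683) + 373/1509 = ((12368 + 1195058 - 1200 - 115950) + 1080683) + 373/1509 = (1090276 + 1080683) + 373/1509 = 2170959 + 373/1509 = 3275977504/1509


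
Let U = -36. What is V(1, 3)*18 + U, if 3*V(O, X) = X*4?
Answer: 36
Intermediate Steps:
V(O, X) = 4*X/3 (V(O, X) = (X*4)/3 = (4*X)/3 = 4*X/3)
V(1, 3)*18 + U = ((4/3)*3)*18 - 36 = 4*18 - 36 = 72 - 36 = 36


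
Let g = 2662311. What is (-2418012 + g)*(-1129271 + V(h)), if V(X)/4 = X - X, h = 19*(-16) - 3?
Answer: -275879776029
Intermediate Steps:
h = -307 (h = -304 - 3 = -307)
V(X) = 0 (V(X) = 4*(X - X) = 4*0 = 0)
(-2418012 + g)*(-1129271 + V(h)) = (-2418012 + 2662311)*(-1129271 + 0) = 244299*(-1129271) = -275879776029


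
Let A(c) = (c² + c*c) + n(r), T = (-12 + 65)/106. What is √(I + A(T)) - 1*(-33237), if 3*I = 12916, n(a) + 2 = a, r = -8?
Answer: 33237 + 5*√6186/6 ≈ 33303.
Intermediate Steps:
n(a) = -2 + a
I = 12916/3 (I = (⅓)*12916 = 12916/3 ≈ 4305.3)
T = ½ (T = 53*(1/106) = ½ ≈ 0.50000)
A(c) = -10 + 2*c² (A(c) = (c² + c*c) + (-2 - 8) = (c² + c²) - 10 = 2*c² - 10 = -10 + 2*c²)
√(I + A(T)) - 1*(-33237) = √(12916/3 + (-10 + 2*(½)²)) - 1*(-33237) = √(12916/3 + (-10 + 2*(¼))) + 33237 = √(12916/3 + (-10 + ½)) + 33237 = √(12916/3 - 19/2) + 33237 = √(25775/6) + 33237 = 5*√6186/6 + 33237 = 33237 + 5*√6186/6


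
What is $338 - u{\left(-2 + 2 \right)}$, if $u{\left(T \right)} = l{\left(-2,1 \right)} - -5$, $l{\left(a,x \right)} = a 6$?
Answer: $345$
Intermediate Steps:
$l{\left(a,x \right)} = 6 a$
$u{\left(T \right)} = -7$ ($u{\left(T \right)} = 6 \left(-2\right) - -5 = -12 + 5 = -7$)
$338 - u{\left(-2 + 2 \right)} = 338 - -7 = 338 + 7 = 345$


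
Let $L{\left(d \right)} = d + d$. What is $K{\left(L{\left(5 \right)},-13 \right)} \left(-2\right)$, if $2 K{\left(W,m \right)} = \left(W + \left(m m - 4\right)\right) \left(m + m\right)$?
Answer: $4550$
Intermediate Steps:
$L{\left(d \right)} = 2 d$
$K{\left(W,m \right)} = m \left(-4 + W + m^{2}\right)$ ($K{\left(W,m \right)} = \frac{\left(W + \left(m m - 4\right)\right) \left(m + m\right)}{2} = \frac{\left(W + \left(m^{2} - 4\right)\right) 2 m}{2} = \frac{\left(W + \left(-4 + m^{2}\right)\right) 2 m}{2} = \frac{\left(-4 + W + m^{2}\right) 2 m}{2} = \frac{2 m \left(-4 + W + m^{2}\right)}{2} = m \left(-4 + W + m^{2}\right)$)
$K{\left(L{\left(5 \right)},-13 \right)} \left(-2\right) = - 13 \left(-4 + 2 \cdot 5 + \left(-13\right)^{2}\right) \left(-2\right) = - 13 \left(-4 + 10 + 169\right) \left(-2\right) = \left(-13\right) 175 \left(-2\right) = \left(-2275\right) \left(-2\right) = 4550$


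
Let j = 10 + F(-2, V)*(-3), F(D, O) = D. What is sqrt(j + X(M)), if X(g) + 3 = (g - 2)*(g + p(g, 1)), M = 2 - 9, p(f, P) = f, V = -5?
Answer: sqrt(139) ≈ 11.790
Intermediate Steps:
M = -7
X(g) = -3 + 2*g*(-2 + g) (X(g) = -3 + (g - 2)*(g + g) = -3 + (-2 + g)*(2*g) = -3 + 2*g*(-2 + g))
j = 16 (j = 10 - 2*(-3) = 10 + 6 = 16)
sqrt(j + X(M)) = sqrt(16 + (-3 - 4*(-7) + 2*(-7)**2)) = sqrt(16 + (-3 + 28 + 2*49)) = sqrt(16 + (-3 + 28 + 98)) = sqrt(16 + 123) = sqrt(139)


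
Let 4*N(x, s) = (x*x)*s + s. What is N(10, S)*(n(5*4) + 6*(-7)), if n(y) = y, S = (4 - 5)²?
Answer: -1111/2 ≈ -555.50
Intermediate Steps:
S = 1 (S = (-1)² = 1)
N(x, s) = s/4 + s*x²/4 (N(x, s) = ((x*x)*s + s)/4 = (x²*s + s)/4 = (s*x² + s)/4 = (s + s*x²)/4 = s/4 + s*x²/4)
N(10, S)*(n(5*4) + 6*(-7)) = ((¼)*1*(1 + 10²))*(5*4 + 6*(-7)) = ((¼)*1*(1 + 100))*(20 - 42) = ((¼)*1*101)*(-22) = (101/4)*(-22) = -1111/2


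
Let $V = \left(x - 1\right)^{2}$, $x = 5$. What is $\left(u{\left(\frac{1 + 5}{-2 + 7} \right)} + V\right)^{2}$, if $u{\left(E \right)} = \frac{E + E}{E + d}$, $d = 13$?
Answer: $\frac{1317904}{5041} \approx 261.44$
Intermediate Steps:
$u{\left(E \right)} = \frac{2 E}{13 + E}$ ($u{\left(E \right)} = \frac{E + E}{E + 13} = \frac{2 E}{13 + E}$)
$V = 16$ ($V = \left(5 - 1\right)^{2} = 4^{2} = 16$)
$\left(u{\left(\frac{1 + 5}{-2 + 7} \right)} + V\right)^{2} = \left(\frac{2 \frac{1 + 5}{-2 + 7}}{13 + \frac{1 + 5}{-2 + 7}} + 16\right)^{2} = \left(\frac{2 \cdot \frac{6}{5}}{13 + \frac{6}{5}} + 16\right)^{2} = \left(\frac{2 \cdot 6 \cdot \frac{1}{5}}{13 + 6 \cdot \frac{1}{5}} + 16\right)^{2} = \left(2 \cdot \frac{6}{5} \frac{1}{13 + \frac{6}{5}} + 16\right)^{2} = \left(2 \cdot \frac{6}{5} \frac{1}{\frac{71}{5}} + 16\right)^{2} = \left(2 \cdot \frac{6}{5} \cdot \frac{5}{71} + 16\right)^{2} = \left(\frac{12}{71} + 16\right)^{2} = \left(\frac{1148}{71}\right)^{2} = \frac{1317904}{5041}$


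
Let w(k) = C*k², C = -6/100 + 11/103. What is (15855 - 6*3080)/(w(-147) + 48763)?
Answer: -13518750/256337219 ≈ -0.052738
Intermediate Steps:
C = 241/5150 (C = -6*1/100 + 11*(1/103) = -3/50 + 11/103 = 241/5150 ≈ 0.046796)
w(k) = 241*k²/5150
(15855 - 6*3080)/(w(-147) + 48763) = (15855 - 6*3080)/((241/5150)*(-147)² + 48763) = (15855 - 18480)/((241/5150)*21609 + 48763) = -2625/(5207769/5150 + 48763) = -2625/256337219/5150 = -2625*5150/256337219 = -13518750/256337219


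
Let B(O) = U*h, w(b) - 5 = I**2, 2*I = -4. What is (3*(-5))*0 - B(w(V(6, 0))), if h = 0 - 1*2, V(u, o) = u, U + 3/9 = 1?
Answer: 4/3 ≈ 1.3333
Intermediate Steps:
U = 2/3 (U = -1/3 + 1 = 2/3 ≈ 0.66667)
I = -2 (I = (1/2)*(-4) = -2)
h = -2 (h = 0 - 2 = -2)
w(b) = 9 (w(b) = 5 + (-2)**2 = 5 + 4 = 9)
B(O) = -4/3 (B(O) = (2/3)*(-2) = -4/3)
(3*(-5))*0 - B(w(V(6, 0))) = (3*(-5))*0 - 1*(-4/3) = -15*0 + 4/3 = 0 + 4/3 = 4/3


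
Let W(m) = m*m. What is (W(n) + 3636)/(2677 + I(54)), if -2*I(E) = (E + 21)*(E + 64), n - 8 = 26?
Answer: -1198/437 ≈ -2.7414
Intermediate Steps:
n = 34 (n = 8 + 26 = 34)
I(E) = -(21 + E)*(64 + E)/2 (I(E) = -(E + 21)*(E + 64)/2 = -(21 + E)*(64 + E)/2)
W(m) = m²
(W(n) + 3636)/(2677 + I(54)) = (34² + 3636)/(2677 + (-672 - 85/2*54 - ½*54²)) = (1156 + 3636)/(2677 + (-672 - 2295 - ½*2916)) = 4792/(2677 + (-672 - 2295 - 1458)) = 4792/(2677 - 4425) = 4792/(-1748) = 4792*(-1/1748) = -1198/437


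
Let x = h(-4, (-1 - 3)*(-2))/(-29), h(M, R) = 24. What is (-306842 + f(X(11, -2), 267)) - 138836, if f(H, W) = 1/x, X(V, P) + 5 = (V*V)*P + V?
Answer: -10696301/24 ≈ -4.4568e+5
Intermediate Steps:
X(V, P) = -5 + V + P*V² (X(V, P) = -5 + ((V*V)*P + V) = -5 + (V²*P + V) = -5 + (P*V² + V) = -5 + (V + P*V²) = -5 + V + P*V²)
x = -24/29 (x = 24/(-29) = 24*(-1/29) = -24/29 ≈ -0.82759)
f(H, W) = -29/24 (f(H, W) = 1/(-24/29) = -29/24)
(-306842 + f(X(11, -2), 267)) - 138836 = (-306842 - 29/24) - 138836 = -7364237/24 - 138836 = -10696301/24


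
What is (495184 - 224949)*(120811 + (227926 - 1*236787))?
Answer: 30252808250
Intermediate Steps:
(495184 - 224949)*(120811 + (227926 - 1*236787)) = 270235*(120811 + (227926 - 236787)) = 270235*(120811 - 8861) = 270235*111950 = 30252808250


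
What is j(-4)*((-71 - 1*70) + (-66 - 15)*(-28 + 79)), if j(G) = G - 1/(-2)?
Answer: 14952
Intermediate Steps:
j(G) = 1/2 + G (j(G) = G - 1*(-1/2) = G + 1/2 = 1/2 + G)
j(-4)*((-71 - 1*70) + (-66 - 15)*(-28 + 79)) = (1/2 - 4)*((-71 - 1*70) + (-66 - 15)*(-28 + 79)) = -7*((-71 - 70) - 81*51)/2 = -7*(-141 - 4131)/2 = -7/2*(-4272) = 14952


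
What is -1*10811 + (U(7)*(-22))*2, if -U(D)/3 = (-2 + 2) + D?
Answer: -9887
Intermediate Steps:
U(D) = -3*D (U(D) = -3*((-2 + 2) + D) = -3*(0 + D) = -3*D)
-1*10811 + (U(7)*(-22))*2 = -1*10811 + (-3*7*(-22))*2 = -10811 - 21*(-22)*2 = -10811 + 462*2 = -10811 + 924 = -9887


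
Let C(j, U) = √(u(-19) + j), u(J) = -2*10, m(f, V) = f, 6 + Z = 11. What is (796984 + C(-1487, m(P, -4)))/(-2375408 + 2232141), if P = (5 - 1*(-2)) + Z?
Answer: -796984/143267 - I*√1507/143267 ≈ -5.5629 - 0.00027096*I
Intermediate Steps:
Z = 5 (Z = -6 + 11 = 5)
P = 12 (P = (5 - 1*(-2)) + 5 = (5 + 2) + 5 = 7 + 5 = 12)
u(J) = -20
C(j, U) = √(-20 + j)
(796984 + C(-1487, m(P, -4)))/(-2375408 + 2232141) = (796984 + √(-20 - 1487))/(-2375408 + 2232141) = (796984 + √(-1507))/(-143267) = (796984 + I*√1507)*(-1/143267) = -796984/143267 - I*√1507/143267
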